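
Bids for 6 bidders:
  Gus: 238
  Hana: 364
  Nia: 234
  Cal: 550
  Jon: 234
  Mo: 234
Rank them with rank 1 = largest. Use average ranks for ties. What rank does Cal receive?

Sorted (descending): 550, 364, 238, 234, 234, 234
The 3 values of 234 occupy positions 4–6 → average rank 5.
Cal has value 550 → rank 1.

1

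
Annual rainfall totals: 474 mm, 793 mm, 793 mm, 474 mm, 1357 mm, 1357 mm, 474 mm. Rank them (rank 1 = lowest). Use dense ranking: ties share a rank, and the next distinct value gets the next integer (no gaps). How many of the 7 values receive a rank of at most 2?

Sorted (ascending): 474, 474, 474, 793, 793, 1357, 1357
The 3 values of 474 share dense rank 1.
The 2 values of 793 share dense rank 2.
The 2 values of 1357 share dense rank 3.
Ranks ≤ 2: {1, 1, 1, 2, 2} → 5 values.

5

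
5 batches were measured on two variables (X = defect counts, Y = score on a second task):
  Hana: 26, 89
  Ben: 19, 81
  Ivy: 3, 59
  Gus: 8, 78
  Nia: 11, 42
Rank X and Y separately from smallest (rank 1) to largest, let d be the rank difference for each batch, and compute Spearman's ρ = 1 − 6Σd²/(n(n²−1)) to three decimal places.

Ranks of variable 1: 5, 4, 1, 2, 3
Ranks of variable 2: 5, 4, 2, 3, 1
d = r₁ − r₂: 0, 0, -1, -1, 2
d²: 0, 0, 1, 1, 4; Σd² = 6
ρ = 1 − 6·6/(5·24) = 1 − 36/120 = 0.700

0.700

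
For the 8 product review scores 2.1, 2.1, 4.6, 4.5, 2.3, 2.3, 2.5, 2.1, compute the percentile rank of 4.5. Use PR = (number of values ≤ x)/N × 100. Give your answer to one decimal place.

87.5

N = 8.
Strictly below 4.5: 6. Equal to 4.5: 1.
PR = 7/8 × 100 = 87.5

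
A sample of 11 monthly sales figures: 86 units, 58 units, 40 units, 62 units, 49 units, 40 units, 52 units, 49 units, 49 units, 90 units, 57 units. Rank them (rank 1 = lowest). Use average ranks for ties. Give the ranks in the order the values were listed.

10, 8, 1.5, 9, 4, 1.5, 6, 4, 4, 11, 7

Sorted (ascending): 40, 40, 49, 49, 49, 52, 57, 58, 62, 86, 90
The 2 values of 40 occupy positions 1–2 → average rank (1+2)/2 = 1.5.
The 3 values of 49 occupy positions 3–5 → average rank 4.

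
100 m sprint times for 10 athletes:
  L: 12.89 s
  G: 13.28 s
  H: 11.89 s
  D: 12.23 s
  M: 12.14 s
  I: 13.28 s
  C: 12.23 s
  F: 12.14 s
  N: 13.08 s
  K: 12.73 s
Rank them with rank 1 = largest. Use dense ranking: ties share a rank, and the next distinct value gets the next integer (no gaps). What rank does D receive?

Sorted (descending): 13.28, 13.28, 13.08, 12.89, 12.73, 12.23, 12.23, 12.14, 12.14, 11.89
The 2 values of 13.28 share dense rank 1.
The 2 values of 12.23 share dense rank 5.
The 2 values of 12.14 share dense rank 6.
Remaining distinct values take the next consecutive integers.
D has value 12.23 s → rank 5.

5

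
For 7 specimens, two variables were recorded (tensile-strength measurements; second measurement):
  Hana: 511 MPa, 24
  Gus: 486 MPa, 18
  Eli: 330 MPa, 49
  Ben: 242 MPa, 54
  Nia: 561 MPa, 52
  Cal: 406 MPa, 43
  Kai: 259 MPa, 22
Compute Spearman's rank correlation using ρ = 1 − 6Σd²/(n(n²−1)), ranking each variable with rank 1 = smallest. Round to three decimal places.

-0.179

Ranks of variable 1: 6, 5, 3, 1, 7, 4, 2
Ranks of variable 2: 3, 1, 5, 7, 6, 4, 2
d = r₁ − r₂: 3, 4, -2, -6, 1, 0, 0
d²: 9, 16, 4, 36, 1, 0, 0; Σd² = 66
ρ = 1 − 6·66/(7·48) = 1 − 396/336 = -0.179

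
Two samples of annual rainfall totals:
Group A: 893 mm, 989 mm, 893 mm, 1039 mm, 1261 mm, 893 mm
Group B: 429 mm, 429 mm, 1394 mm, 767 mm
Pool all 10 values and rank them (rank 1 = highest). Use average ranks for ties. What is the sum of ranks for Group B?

28

Sorted (descending): 1394, 1261, 1039, 989, 893, 893, 893, 767, 429, 429
The 3 values of 893 occupy positions 5–7 → average rank 6.
The 2 values of 429 occupy positions 9–10 → average rank (9+10)/2 = 9.5.
Group B values → pooled ranks: 429→9.5, 429→9.5, 1394→1, 767→8
Rank sum = 9.5 + 9.5 + 1 + 8 = 28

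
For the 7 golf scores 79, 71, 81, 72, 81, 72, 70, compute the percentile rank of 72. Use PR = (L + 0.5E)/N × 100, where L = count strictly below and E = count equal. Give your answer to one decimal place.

N = 7.
Strictly below 72: 2. Equal to 72: 2.
PR = (2 + 0.5·2)/7 × 100 = 42.9

42.9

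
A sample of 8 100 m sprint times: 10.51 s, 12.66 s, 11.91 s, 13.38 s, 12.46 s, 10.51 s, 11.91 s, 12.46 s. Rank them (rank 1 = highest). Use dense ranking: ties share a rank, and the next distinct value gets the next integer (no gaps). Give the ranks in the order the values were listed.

Sorted (descending): 13.38, 12.66, 12.46, 12.46, 11.91, 11.91, 10.51, 10.51
The 2 values of 12.46 share dense rank 3.
The 2 values of 11.91 share dense rank 4.
The 2 values of 10.51 share dense rank 5.
Remaining distinct values take the next consecutive integers.

5, 2, 4, 1, 3, 5, 4, 3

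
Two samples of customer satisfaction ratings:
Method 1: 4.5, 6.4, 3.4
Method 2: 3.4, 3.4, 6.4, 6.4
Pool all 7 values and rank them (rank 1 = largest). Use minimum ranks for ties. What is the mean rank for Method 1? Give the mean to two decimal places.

Sorted (descending): 6.4, 6.4, 6.4, 4.5, 3.4, 3.4, 3.4
The 3 values of 6.4 occupy positions 1–3 → each gets rank 1.
The 3 values of 3.4 occupy positions 5–7 → each gets rank 5.
Method 1 values → pooled ranks: 4.5→4, 6.4→1, 3.4→5
Mean rank = (4 + 1 + 5) / 3 = 3.33

3.33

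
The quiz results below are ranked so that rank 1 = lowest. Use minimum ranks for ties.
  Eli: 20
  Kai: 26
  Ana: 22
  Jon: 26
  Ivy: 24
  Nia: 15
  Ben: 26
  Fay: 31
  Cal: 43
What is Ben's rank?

Sorted (ascending): 15, 20, 22, 24, 26, 26, 26, 31, 43
The 3 values of 26 occupy positions 5–7 → each gets rank 5.
Ben has value 26 → rank 5.

5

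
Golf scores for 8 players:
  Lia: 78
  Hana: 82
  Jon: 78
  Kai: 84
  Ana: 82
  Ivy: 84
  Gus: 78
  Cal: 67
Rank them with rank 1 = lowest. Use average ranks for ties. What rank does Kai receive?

7.5

Sorted (ascending): 67, 78, 78, 78, 82, 82, 84, 84
The 3 values of 78 occupy positions 2–4 → average rank 3.
The 2 values of 82 occupy positions 5–6 → average rank (5+6)/2 = 5.5.
The 2 values of 84 occupy positions 7–8 → average rank (7+8)/2 = 7.5.
Kai has value 84 → rank 7.5.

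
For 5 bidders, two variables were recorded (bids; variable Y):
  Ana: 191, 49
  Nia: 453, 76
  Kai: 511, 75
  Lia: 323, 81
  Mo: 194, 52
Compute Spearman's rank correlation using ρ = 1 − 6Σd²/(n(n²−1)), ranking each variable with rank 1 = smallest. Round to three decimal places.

Ranks of variable 1: 1, 4, 5, 3, 2
Ranks of variable 2: 1, 4, 3, 5, 2
d = r₁ − r₂: 0, 0, 2, -2, 0
d²: 0, 0, 4, 4, 0; Σd² = 8
ρ = 1 − 6·8/(5·24) = 1 − 48/120 = 0.600

0.600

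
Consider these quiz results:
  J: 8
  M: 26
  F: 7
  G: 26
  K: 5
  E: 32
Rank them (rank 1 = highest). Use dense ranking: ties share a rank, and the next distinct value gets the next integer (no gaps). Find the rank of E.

Sorted (descending): 32, 26, 26, 8, 7, 5
The 2 values of 26 share dense rank 2.
Remaining distinct values take the next consecutive integers.
E has value 32 → rank 1.

1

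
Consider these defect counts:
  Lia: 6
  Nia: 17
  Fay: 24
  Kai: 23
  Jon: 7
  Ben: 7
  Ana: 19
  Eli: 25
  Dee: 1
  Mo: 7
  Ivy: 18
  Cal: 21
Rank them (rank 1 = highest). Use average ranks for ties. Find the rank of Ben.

Sorted (descending): 25, 24, 23, 21, 19, 18, 17, 7, 7, 7, 6, 1
The 3 values of 7 occupy positions 8–10 → average rank 9.
Ben has value 7 → rank 9.

9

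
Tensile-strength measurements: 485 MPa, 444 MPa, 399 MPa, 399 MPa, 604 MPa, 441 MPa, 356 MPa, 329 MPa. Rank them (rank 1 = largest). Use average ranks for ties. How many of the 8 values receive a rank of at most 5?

Sorted (descending): 604, 485, 444, 441, 399, 399, 356, 329
The 2 values of 399 occupy positions 5–6 → average rank (5+6)/2 = 5.5.
Ranks ≤ 5: {1, 2, 3, 4} → 4 values.

4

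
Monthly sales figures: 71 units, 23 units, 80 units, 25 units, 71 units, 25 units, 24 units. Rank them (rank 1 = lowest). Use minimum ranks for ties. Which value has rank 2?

24

Sorted (ascending): 23, 24, 25, 25, 71, 71, 80
The 2 values of 25 occupy positions 3–4 → each gets rank 3.
The 2 values of 71 occupy positions 5–6 → each gets rank 5.
Rank 2 → value 24.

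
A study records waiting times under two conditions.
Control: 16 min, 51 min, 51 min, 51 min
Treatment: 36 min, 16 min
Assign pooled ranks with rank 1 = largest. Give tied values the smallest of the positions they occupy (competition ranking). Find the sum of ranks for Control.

8

Sorted (descending): 51, 51, 51, 36, 16, 16
The 3 values of 51 occupy positions 1–3 → each gets rank 1.
The 2 values of 16 occupy positions 5–6 → each gets rank 5.
Control values → pooled ranks: 16→5, 51→1, 51→1, 51→1
Rank sum = 5 + 1 + 1 + 1 = 8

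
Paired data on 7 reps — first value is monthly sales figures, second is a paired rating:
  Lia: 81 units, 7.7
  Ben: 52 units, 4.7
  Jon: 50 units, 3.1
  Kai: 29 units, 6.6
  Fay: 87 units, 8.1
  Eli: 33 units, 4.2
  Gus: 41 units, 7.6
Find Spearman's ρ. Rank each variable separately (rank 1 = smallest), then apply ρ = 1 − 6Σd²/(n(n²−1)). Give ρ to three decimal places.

0.536

Ranks of variable 1: 6, 5, 4, 1, 7, 2, 3
Ranks of variable 2: 6, 3, 1, 4, 7, 2, 5
d = r₁ − r₂: 0, 2, 3, -3, 0, 0, -2
d²: 0, 4, 9, 9, 0, 0, 4; Σd² = 26
ρ = 1 − 6·26/(7·48) = 1 − 156/336 = 0.536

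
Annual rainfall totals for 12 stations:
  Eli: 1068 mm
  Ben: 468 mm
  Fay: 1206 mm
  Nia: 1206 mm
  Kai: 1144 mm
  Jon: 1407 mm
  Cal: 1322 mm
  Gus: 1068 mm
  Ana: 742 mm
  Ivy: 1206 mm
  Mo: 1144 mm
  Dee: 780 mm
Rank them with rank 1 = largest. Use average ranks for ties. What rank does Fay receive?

4

Sorted (descending): 1407, 1322, 1206, 1206, 1206, 1144, 1144, 1068, 1068, 780, 742, 468
The 3 values of 1206 occupy positions 3–5 → average rank 4.
The 2 values of 1144 occupy positions 6–7 → average rank (6+7)/2 = 6.5.
The 2 values of 1068 occupy positions 8–9 → average rank (8+9)/2 = 8.5.
Fay has value 1206 mm → rank 4.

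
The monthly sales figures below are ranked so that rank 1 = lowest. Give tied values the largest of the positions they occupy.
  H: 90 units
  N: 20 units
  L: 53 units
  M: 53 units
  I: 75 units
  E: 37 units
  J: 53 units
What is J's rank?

5

Sorted (ascending): 20, 37, 53, 53, 53, 75, 90
The 3 values of 53 occupy positions 3–5 → each gets rank 5.
J has value 53 units → rank 5.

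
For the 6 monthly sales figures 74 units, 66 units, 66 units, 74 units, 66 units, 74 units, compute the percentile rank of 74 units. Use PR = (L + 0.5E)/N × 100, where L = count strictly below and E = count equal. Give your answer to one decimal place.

75.0

N = 6.
Strictly below 74: 3. Equal to 74: 3.
PR = (3 + 0.5·3)/6 × 100 = 75.0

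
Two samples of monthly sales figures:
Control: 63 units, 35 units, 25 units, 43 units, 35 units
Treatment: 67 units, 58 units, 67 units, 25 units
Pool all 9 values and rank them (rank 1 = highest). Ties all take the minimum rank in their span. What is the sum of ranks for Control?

Sorted (descending): 67, 67, 63, 58, 43, 35, 35, 25, 25
The 2 values of 67 occupy positions 1–2 → each gets rank 1.
The 2 values of 35 occupy positions 6–7 → each gets rank 6.
The 2 values of 25 occupy positions 8–9 → each gets rank 8.
Control values → pooled ranks: 63→3, 35→6, 25→8, 43→5, 35→6
Rank sum = 3 + 6 + 8 + 5 + 6 = 28

28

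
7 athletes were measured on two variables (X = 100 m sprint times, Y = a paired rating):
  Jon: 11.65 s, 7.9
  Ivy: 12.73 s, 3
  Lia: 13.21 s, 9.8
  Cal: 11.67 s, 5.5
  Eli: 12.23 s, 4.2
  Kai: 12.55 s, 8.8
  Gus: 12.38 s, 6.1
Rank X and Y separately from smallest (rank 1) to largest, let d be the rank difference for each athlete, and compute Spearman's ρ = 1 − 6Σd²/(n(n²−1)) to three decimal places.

0.214

Ranks of variable 1: 1, 6, 7, 2, 3, 5, 4
Ranks of variable 2: 5, 1, 7, 3, 2, 6, 4
d = r₁ − r₂: -4, 5, 0, -1, 1, -1, 0
d²: 16, 25, 0, 1, 1, 1, 0; Σd² = 44
ρ = 1 − 6·44/(7·48) = 1 − 264/336 = 0.214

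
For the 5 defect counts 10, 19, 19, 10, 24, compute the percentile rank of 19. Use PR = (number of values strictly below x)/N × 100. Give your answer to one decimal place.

40.0

N = 5.
Strictly below 19: 2. Equal to 19: 2.
PR = 2/5 × 100 = 40.0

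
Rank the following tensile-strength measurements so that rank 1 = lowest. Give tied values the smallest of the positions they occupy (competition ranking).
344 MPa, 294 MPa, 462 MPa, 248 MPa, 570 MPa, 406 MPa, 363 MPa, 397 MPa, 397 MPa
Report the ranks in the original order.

Sorted (ascending): 248, 294, 344, 363, 397, 397, 406, 462, 570
The 2 values of 397 occupy positions 5–6 → each gets rank 5.

3, 2, 8, 1, 9, 7, 4, 5, 5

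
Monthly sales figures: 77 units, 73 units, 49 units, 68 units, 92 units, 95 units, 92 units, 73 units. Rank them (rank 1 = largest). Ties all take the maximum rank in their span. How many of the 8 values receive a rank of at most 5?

4

Sorted (descending): 95, 92, 92, 77, 73, 73, 68, 49
The 2 values of 92 occupy positions 2–3 → each gets rank 3.
The 2 values of 73 occupy positions 5–6 → each gets rank 6.
Ranks ≤ 5: {1, 3, 3, 4} → 4 values.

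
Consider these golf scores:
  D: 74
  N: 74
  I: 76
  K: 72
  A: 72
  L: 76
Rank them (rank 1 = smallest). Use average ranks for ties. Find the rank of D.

Sorted (ascending): 72, 72, 74, 74, 76, 76
The 2 values of 72 occupy positions 1–2 → average rank (1+2)/2 = 1.5.
The 2 values of 74 occupy positions 3–4 → average rank (3+4)/2 = 3.5.
The 2 values of 76 occupy positions 5–6 → average rank (5+6)/2 = 5.5.
D has value 74 → rank 3.5.

3.5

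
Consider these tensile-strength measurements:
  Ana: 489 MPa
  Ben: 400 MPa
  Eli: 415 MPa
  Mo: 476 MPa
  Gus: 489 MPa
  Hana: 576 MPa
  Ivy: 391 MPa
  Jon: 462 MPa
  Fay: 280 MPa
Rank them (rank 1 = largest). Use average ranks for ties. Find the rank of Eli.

6

Sorted (descending): 576, 489, 489, 476, 462, 415, 400, 391, 280
The 2 values of 489 occupy positions 2–3 → average rank (2+3)/2 = 2.5.
Eli has value 415 MPa → rank 6.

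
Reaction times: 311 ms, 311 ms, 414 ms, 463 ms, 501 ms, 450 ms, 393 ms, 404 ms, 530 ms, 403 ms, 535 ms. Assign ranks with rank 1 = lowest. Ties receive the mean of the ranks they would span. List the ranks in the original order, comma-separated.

Sorted (ascending): 311, 311, 393, 403, 404, 414, 450, 463, 501, 530, 535
The 2 values of 311 occupy positions 1–2 → average rank (1+2)/2 = 1.5.

1.5, 1.5, 6, 8, 9, 7, 3, 5, 10, 4, 11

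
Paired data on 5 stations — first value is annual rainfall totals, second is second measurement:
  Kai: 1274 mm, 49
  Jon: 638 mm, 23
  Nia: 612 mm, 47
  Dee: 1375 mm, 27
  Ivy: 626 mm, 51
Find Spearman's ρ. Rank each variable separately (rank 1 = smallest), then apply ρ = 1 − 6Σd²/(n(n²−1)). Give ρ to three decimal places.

-0.300

Ranks of variable 1: 4, 3, 1, 5, 2
Ranks of variable 2: 4, 1, 3, 2, 5
d = r₁ − r₂: 0, 2, -2, 3, -3
d²: 0, 4, 4, 9, 9; Σd² = 26
ρ = 1 − 6·26/(5·24) = 1 − 156/120 = -0.300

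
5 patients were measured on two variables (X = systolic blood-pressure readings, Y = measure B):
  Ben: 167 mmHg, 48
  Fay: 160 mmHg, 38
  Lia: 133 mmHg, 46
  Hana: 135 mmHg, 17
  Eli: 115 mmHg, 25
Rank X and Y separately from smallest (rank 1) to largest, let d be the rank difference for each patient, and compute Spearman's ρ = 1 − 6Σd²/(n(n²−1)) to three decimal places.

Ranks of variable 1: 5, 4, 2, 3, 1
Ranks of variable 2: 5, 3, 4, 1, 2
d = r₁ − r₂: 0, 1, -2, 2, -1
d²: 0, 1, 4, 4, 1; Σd² = 10
ρ = 1 − 6·10/(5·24) = 1 − 60/120 = 0.500

0.500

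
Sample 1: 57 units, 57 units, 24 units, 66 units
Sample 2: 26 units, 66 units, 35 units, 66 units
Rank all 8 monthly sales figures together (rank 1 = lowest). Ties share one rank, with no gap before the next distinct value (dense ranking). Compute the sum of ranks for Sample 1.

Sorted (ascending): 24, 26, 35, 57, 57, 66, 66, 66
The 2 values of 57 share dense rank 4.
The 3 values of 66 share dense rank 5.
Remaining distinct values take the next consecutive integers.
Sample 1 values → pooled ranks: 57→4, 57→4, 24→1, 66→5
Rank sum = 4 + 4 + 1 + 5 = 14

14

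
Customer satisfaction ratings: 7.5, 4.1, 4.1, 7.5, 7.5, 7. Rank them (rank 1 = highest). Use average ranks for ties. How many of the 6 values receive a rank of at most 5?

4

Sorted (descending): 7.5, 7.5, 7.5, 7, 4.1, 4.1
The 3 values of 7.5 occupy positions 1–3 → average rank 2.
The 2 values of 4.1 occupy positions 5–6 → average rank (5+6)/2 = 5.5.
Ranks ≤ 5: {2, 2, 2, 4} → 4 values.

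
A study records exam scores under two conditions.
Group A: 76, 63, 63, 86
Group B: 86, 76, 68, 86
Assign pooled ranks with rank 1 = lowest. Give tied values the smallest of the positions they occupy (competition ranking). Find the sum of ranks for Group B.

Sorted (ascending): 63, 63, 68, 76, 76, 86, 86, 86
The 2 values of 63 occupy positions 1–2 → each gets rank 1.
The 2 values of 76 occupy positions 4–5 → each gets rank 4.
The 3 values of 86 occupy positions 6–8 → each gets rank 6.
Group B values → pooled ranks: 86→6, 76→4, 68→3, 86→6
Rank sum = 6 + 4 + 3 + 6 = 19

19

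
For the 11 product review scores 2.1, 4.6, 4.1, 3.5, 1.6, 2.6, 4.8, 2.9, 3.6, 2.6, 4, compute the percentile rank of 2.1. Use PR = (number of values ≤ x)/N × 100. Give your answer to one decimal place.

18.2

N = 11.
Strictly below 2.1: 1. Equal to 2.1: 1.
PR = 2/11 × 100 = 18.2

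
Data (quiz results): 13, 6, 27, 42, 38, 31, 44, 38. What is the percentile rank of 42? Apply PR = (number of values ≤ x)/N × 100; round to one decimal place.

87.5

N = 8.
Strictly below 42: 6. Equal to 42: 1.
PR = 7/8 × 100 = 87.5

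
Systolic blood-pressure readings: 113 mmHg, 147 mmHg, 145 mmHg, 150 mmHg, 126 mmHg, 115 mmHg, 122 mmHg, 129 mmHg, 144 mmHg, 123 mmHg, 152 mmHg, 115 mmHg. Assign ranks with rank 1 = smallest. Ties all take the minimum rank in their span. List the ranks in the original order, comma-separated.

Sorted (ascending): 113, 115, 115, 122, 123, 126, 129, 144, 145, 147, 150, 152
The 2 values of 115 occupy positions 2–3 → each gets rank 2.

1, 10, 9, 11, 6, 2, 4, 7, 8, 5, 12, 2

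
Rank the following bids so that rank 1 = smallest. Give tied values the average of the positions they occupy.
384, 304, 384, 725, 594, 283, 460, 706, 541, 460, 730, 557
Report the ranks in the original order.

3.5, 2, 3.5, 11, 9, 1, 5.5, 10, 7, 5.5, 12, 8

Sorted (ascending): 283, 304, 384, 384, 460, 460, 541, 557, 594, 706, 725, 730
The 2 values of 384 occupy positions 3–4 → average rank (3+4)/2 = 3.5.
The 2 values of 460 occupy positions 5–6 → average rank (5+6)/2 = 5.5.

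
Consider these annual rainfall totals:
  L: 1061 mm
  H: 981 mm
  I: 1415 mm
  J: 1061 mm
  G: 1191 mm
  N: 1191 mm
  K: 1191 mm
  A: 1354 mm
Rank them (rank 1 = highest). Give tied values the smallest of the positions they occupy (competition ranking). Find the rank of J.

6

Sorted (descending): 1415, 1354, 1191, 1191, 1191, 1061, 1061, 981
The 3 values of 1191 occupy positions 3–5 → each gets rank 3.
The 2 values of 1061 occupy positions 6–7 → each gets rank 6.
J has value 1061 mm → rank 6.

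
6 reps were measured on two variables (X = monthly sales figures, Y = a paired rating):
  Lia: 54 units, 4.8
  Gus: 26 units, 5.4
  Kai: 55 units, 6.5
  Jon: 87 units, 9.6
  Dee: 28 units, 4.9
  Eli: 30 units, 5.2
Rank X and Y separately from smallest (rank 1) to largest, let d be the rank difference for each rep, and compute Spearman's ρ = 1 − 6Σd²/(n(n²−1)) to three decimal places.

0.486

Ranks of variable 1: 4, 1, 5, 6, 2, 3
Ranks of variable 2: 1, 4, 5, 6, 2, 3
d = r₁ − r₂: 3, -3, 0, 0, 0, 0
d²: 9, 9, 0, 0, 0, 0; Σd² = 18
ρ = 1 − 6·18/(6·35) = 1 − 108/210 = 0.486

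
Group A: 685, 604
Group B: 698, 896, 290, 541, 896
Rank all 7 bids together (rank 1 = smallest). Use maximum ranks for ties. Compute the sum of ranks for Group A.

Sorted (ascending): 290, 541, 604, 685, 698, 896, 896
The 2 values of 896 occupy positions 6–7 → each gets rank 7.
Group A values → pooled ranks: 685→4, 604→3
Rank sum = 4 + 3 = 7

7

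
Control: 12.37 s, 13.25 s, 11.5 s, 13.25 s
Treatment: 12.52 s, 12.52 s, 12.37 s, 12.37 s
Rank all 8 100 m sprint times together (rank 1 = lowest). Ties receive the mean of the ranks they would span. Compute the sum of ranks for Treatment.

17

Sorted (ascending): 11.5, 12.37, 12.37, 12.37, 12.52, 12.52, 13.25, 13.25
The 3 values of 12.37 occupy positions 2–4 → average rank 3.
The 2 values of 12.52 occupy positions 5–6 → average rank (5+6)/2 = 5.5.
The 2 values of 13.25 occupy positions 7–8 → average rank (7+8)/2 = 7.5.
Treatment values → pooled ranks: 12.52→5.5, 12.52→5.5, 12.37→3, 12.37→3
Rank sum = 5.5 + 5.5 + 3 + 3 = 17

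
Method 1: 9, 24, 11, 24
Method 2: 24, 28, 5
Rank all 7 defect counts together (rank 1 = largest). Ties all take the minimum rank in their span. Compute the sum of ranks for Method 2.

Sorted (descending): 28, 24, 24, 24, 11, 9, 5
The 3 values of 24 occupy positions 2–4 → each gets rank 2.
Method 2 values → pooled ranks: 24→2, 28→1, 5→7
Rank sum = 2 + 1 + 7 = 10

10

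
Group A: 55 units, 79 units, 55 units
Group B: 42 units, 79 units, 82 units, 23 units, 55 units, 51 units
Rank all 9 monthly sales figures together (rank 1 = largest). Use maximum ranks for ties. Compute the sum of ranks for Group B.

34

Sorted (descending): 82, 79, 79, 55, 55, 55, 51, 42, 23
The 2 values of 79 occupy positions 2–3 → each gets rank 3.
The 3 values of 55 occupy positions 4–6 → each gets rank 6.
Group B values → pooled ranks: 42→8, 79→3, 82→1, 23→9, 55→6, 51→7
Rank sum = 8 + 3 + 1 + 9 + 6 + 7 = 34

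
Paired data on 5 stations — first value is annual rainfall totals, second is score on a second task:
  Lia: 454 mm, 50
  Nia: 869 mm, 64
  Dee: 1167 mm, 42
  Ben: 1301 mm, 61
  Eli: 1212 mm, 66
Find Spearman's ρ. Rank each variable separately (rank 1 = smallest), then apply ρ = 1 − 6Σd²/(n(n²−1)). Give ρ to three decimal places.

Ranks of variable 1: 1, 2, 3, 5, 4
Ranks of variable 2: 2, 4, 1, 3, 5
d = r₁ − r₂: -1, -2, 2, 2, -1
d²: 1, 4, 4, 4, 1; Σd² = 14
ρ = 1 − 6·14/(5·24) = 1 − 84/120 = 0.300

0.300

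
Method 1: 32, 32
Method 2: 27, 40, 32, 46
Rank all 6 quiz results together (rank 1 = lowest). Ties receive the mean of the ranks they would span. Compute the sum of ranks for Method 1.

6

Sorted (ascending): 27, 32, 32, 32, 40, 46
The 3 values of 32 occupy positions 2–4 → average rank 3.
Method 1 values → pooled ranks: 32→3, 32→3
Rank sum = 3 + 3 = 6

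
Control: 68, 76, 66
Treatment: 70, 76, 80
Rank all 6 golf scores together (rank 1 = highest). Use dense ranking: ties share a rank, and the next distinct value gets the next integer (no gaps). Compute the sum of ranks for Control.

Sorted (descending): 80, 76, 76, 70, 68, 66
The 2 values of 76 share dense rank 2.
Remaining distinct values take the next consecutive integers.
Control values → pooled ranks: 68→4, 76→2, 66→5
Rank sum = 4 + 2 + 5 = 11

11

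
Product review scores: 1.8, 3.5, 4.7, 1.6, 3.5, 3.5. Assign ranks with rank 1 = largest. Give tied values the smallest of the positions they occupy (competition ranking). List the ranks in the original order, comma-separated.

Sorted (descending): 4.7, 3.5, 3.5, 3.5, 1.8, 1.6
The 3 values of 3.5 occupy positions 2–4 → each gets rank 2.

5, 2, 1, 6, 2, 2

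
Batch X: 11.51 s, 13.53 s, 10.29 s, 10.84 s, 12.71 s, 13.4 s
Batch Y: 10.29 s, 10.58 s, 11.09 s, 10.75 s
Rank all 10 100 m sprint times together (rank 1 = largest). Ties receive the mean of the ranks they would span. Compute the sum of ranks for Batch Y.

Sorted (descending): 13.53, 13.4, 12.71, 11.51, 11.09, 10.84, 10.75, 10.58, 10.29, 10.29
The 2 values of 10.29 occupy positions 9–10 → average rank (9+10)/2 = 9.5.
Batch Y values → pooled ranks: 10.29→9.5, 10.58→8, 11.09→5, 10.75→7
Rank sum = 9.5 + 8 + 5 + 7 = 29.5

29.5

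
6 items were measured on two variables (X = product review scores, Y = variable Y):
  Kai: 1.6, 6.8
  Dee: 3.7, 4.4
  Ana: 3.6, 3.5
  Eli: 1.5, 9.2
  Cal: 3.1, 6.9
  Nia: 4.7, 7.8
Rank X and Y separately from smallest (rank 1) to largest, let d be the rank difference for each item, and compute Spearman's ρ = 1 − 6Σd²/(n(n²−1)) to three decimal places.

-0.314

Ranks of variable 1: 2, 5, 4, 1, 3, 6
Ranks of variable 2: 3, 2, 1, 6, 4, 5
d = r₁ − r₂: -1, 3, 3, -5, -1, 1
d²: 1, 9, 9, 25, 1, 1; Σd² = 46
ρ = 1 − 6·46/(6·35) = 1 − 276/210 = -0.314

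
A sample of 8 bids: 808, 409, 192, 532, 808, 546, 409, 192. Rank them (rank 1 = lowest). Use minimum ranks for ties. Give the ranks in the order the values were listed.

Sorted (ascending): 192, 192, 409, 409, 532, 546, 808, 808
The 2 values of 192 occupy positions 1–2 → each gets rank 1.
The 2 values of 409 occupy positions 3–4 → each gets rank 3.
The 2 values of 808 occupy positions 7–8 → each gets rank 7.

7, 3, 1, 5, 7, 6, 3, 1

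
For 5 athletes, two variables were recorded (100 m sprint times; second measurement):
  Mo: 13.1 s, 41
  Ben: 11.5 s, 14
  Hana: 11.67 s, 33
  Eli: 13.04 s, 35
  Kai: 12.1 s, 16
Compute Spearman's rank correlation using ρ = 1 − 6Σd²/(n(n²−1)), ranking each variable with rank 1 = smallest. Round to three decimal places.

0.900

Ranks of variable 1: 5, 1, 2, 4, 3
Ranks of variable 2: 5, 1, 3, 4, 2
d = r₁ − r₂: 0, 0, -1, 0, 1
d²: 0, 0, 1, 0, 1; Σd² = 2
ρ = 1 − 6·2/(5·24) = 1 − 12/120 = 0.900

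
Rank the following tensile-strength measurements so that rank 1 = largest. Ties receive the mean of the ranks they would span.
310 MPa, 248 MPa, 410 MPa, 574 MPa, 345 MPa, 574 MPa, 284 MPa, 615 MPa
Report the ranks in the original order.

6, 8, 4, 2.5, 5, 2.5, 7, 1

Sorted (descending): 615, 574, 574, 410, 345, 310, 284, 248
The 2 values of 574 occupy positions 2–3 → average rank (2+3)/2 = 2.5.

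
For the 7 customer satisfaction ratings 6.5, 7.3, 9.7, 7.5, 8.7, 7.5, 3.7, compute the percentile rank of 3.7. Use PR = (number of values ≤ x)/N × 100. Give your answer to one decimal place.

N = 7.
Strictly below 3.7: 0. Equal to 3.7: 1.
PR = 1/7 × 100 = 14.3

14.3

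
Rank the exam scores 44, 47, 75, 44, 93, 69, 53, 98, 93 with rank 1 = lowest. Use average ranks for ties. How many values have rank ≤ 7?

Sorted (ascending): 44, 44, 47, 53, 69, 75, 93, 93, 98
The 2 values of 44 occupy positions 1–2 → average rank (1+2)/2 = 1.5.
The 2 values of 93 occupy positions 7–8 → average rank (7+8)/2 = 7.5.
Ranks ≤ 7: {1.5, 1.5, 3, 4, 5, 6} → 6 values.

6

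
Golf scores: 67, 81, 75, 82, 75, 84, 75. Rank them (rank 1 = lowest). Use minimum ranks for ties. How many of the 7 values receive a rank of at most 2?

Sorted (ascending): 67, 75, 75, 75, 81, 82, 84
The 3 values of 75 occupy positions 2–4 → each gets rank 2.
Ranks ≤ 2: {1, 2, 2, 2} → 4 values.

4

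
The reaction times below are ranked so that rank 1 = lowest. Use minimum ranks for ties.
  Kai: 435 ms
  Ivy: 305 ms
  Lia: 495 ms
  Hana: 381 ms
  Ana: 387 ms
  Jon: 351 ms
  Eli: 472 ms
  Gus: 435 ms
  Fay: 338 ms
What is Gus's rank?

Sorted (ascending): 305, 338, 351, 381, 387, 435, 435, 472, 495
The 2 values of 435 occupy positions 6–7 → each gets rank 6.
Gus has value 435 ms → rank 6.

6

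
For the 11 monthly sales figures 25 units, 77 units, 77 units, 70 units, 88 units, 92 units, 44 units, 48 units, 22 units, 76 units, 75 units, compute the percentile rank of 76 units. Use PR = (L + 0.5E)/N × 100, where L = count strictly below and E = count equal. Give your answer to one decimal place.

59.1

N = 11.
Strictly below 76: 6. Equal to 76: 1.
PR = (6 + 0.5·1)/11 × 100 = 59.1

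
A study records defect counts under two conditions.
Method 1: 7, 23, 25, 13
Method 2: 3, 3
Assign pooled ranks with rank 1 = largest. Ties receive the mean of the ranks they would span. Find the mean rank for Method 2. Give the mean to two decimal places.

Sorted (descending): 25, 23, 13, 7, 3, 3
The 2 values of 3 occupy positions 5–6 → average rank (5+6)/2 = 5.5.
Method 2 values → pooled ranks: 3→5.5, 3→5.5
Mean rank = (5.5 + 5.5) / 2 = 5.50

5.50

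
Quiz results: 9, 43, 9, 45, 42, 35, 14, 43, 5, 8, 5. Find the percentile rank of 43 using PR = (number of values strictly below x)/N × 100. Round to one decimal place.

N = 11.
Strictly below 43: 8. Equal to 43: 2.
PR = 8/11 × 100 = 72.7

72.7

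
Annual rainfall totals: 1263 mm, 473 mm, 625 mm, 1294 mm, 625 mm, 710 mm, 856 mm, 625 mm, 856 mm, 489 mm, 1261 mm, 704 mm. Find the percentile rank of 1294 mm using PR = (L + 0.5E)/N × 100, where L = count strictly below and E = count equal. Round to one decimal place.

95.8

N = 12.
Strictly below 1294: 11. Equal to 1294: 1.
PR = (11 + 0.5·1)/12 × 100 = 95.8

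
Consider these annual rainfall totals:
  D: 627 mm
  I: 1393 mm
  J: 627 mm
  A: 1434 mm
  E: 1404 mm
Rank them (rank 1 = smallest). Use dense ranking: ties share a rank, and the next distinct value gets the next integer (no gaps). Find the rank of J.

1

Sorted (ascending): 627, 627, 1393, 1404, 1434
The 2 values of 627 share dense rank 1.
Remaining distinct values take the next consecutive integers.
J has value 627 mm → rank 1.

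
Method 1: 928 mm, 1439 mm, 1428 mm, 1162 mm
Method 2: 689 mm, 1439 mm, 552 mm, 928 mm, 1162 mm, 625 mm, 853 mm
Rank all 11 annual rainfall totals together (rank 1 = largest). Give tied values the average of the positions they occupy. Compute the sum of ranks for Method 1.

Sorted (descending): 1439, 1439, 1428, 1162, 1162, 928, 928, 853, 689, 625, 552
The 2 values of 1439 occupy positions 1–2 → average rank (1+2)/2 = 1.5.
The 2 values of 1162 occupy positions 4–5 → average rank (4+5)/2 = 4.5.
The 2 values of 928 occupy positions 6–7 → average rank (6+7)/2 = 6.5.
Method 1 values → pooled ranks: 928→6.5, 1439→1.5, 1428→3, 1162→4.5
Rank sum = 6.5 + 1.5 + 3 + 4.5 = 15.5

15.5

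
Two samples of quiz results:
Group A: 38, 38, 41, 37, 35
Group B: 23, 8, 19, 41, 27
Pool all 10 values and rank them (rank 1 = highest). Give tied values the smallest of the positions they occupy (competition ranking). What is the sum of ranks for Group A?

Sorted (descending): 41, 41, 38, 38, 37, 35, 27, 23, 19, 8
The 2 values of 41 occupy positions 1–2 → each gets rank 1.
The 2 values of 38 occupy positions 3–4 → each gets rank 3.
Group A values → pooled ranks: 38→3, 38→3, 41→1, 37→5, 35→6
Rank sum = 3 + 3 + 1 + 5 + 6 = 18

18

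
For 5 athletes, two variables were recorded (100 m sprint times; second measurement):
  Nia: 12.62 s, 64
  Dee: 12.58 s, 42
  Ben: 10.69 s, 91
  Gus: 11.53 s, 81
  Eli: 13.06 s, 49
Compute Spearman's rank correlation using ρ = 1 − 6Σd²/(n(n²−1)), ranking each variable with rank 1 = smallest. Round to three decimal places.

-0.700

Ranks of variable 1: 4, 3, 1, 2, 5
Ranks of variable 2: 3, 1, 5, 4, 2
d = r₁ − r₂: 1, 2, -4, -2, 3
d²: 1, 4, 16, 4, 9; Σd² = 34
ρ = 1 − 6·34/(5·24) = 1 − 204/120 = -0.700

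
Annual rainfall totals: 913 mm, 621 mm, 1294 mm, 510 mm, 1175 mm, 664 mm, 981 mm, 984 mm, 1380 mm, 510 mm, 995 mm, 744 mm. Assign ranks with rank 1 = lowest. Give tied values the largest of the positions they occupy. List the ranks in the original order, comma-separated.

Sorted (ascending): 510, 510, 621, 664, 744, 913, 981, 984, 995, 1175, 1294, 1380
The 2 values of 510 occupy positions 1–2 → each gets rank 2.

6, 3, 11, 2, 10, 4, 7, 8, 12, 2, 9, 5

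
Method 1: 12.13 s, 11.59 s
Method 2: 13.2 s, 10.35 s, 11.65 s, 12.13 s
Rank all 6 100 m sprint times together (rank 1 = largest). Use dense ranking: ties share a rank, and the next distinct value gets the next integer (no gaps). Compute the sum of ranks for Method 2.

11

Sorted (descending): 13.2, 12.13, 12.13, 11.65, 11.59, 10.35
The 2 values of 12.13 share dense rank 2.
Remaining distinct values take the next consecutive integers.
Method 2 values → pooled ranks: 13.2→1, 10.35→5, 11.65→3, 12.13→2
Rank sum = 1 + 5 + 3 + 2 = 11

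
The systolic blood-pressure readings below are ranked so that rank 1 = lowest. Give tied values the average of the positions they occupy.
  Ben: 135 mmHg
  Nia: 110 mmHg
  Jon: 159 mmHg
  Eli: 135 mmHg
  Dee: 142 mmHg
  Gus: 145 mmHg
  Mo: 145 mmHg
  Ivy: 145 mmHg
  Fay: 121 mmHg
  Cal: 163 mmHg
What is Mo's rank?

7

Sorted (ascending): 110, 121, 135, 135, 142, 145, 145, 145, 159, 163
The 2 values of 135 occupy positions 3–4 → average rank (3+4)/2 = 3.5.
The 3 values of 145 occupy positions 6–8 → average rank 7.
Mo has value 145 mmHg → rank 7.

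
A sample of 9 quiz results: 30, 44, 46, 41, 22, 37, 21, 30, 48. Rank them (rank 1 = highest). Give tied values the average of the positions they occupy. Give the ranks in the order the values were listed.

6.5, 3, 2, 4, 8, 5, 9, 6.5, 1

Sorted (descending): 48, 46, 44, 41, 37, 30, 30, 22, 21
The 2 values of 30 occupy positions 6–7 → average rank (6+7)/2 = 6.5.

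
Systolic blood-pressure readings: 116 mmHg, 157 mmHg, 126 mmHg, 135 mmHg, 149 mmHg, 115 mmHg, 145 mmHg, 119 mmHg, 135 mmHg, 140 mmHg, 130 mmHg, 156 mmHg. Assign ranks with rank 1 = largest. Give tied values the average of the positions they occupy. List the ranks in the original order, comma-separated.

Sorted (descending): 157, 156, 149, 145, 140, 135, 135, 130, 126, 119, 116, 115
The 2 values of 135 occupy positions 6–7 → average rank (6+7)/2 = 6.5.

11, 1, 9, 6.5, 3, 12, 4, 10, 6.5, 5, 8, 2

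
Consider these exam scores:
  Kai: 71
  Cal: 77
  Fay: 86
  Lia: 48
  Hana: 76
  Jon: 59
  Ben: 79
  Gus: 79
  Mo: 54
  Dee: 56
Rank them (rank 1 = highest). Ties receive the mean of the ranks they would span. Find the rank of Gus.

Sorted (descending): 86, 79, 79, 77, 76, 71, 59, 56, 54, 48
The 2 values of 79 occupy positions 2–3 → average rank (2+3)/2 = 2.5.
Gus has value 79 → rank 2.5.

2.5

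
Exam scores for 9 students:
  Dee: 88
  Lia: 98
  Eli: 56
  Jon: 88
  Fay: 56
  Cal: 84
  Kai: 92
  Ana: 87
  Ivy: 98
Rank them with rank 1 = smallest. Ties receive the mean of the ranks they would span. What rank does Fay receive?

1.5

Sorted (ascending): 56, 56, 84, 87, 88, 88, 92, 98, 98
The 2 values of 56 occupy positions 1–2 → average rank (1+2)/2 = 1.5.
The 2 values of 88 occupy positions 5–6 → average rank (5+6)/2 = 5.5.
The 2 values of 98 occupy positions 8–9 → average rank (8+9)/2 = 8.5.
Fay has value 56 → rank 1.5.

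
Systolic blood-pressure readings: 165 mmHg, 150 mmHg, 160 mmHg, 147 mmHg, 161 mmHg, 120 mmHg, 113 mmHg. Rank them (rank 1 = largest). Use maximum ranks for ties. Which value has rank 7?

113

Sorted (descending): 165, 161, 160, 150, 147, 120, 113
No ties — each value takes its position as its rank.
Rank 7 → value 113.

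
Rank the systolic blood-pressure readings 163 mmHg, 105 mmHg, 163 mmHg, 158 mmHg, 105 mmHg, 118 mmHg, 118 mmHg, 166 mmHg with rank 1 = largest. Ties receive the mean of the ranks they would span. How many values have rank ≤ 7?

Sorted (descending): 166, 163, 163, 158, 118, 118, 105, 105
The 2 values of 163 occupy positions 2–3 → average rank (2+3)/2 = 2.5.
The 2 values of 118 occupy positions 5–6 → average rank (5+6)/2 = 5.5.
The 2 values of 105 occupy positions 7–8 → average rank (7+8)/2 = 7.5.
Ranks ≤ 7: {1, 2.5, 2.5, 4, 5.5, 5.5} → 6 values.

6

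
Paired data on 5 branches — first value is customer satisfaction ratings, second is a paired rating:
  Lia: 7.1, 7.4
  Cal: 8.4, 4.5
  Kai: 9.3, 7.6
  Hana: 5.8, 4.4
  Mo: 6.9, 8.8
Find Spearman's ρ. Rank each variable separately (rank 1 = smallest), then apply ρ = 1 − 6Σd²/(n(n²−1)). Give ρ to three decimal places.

0.300

Ranks of variable 1: 3, 4, 5, 1, 2
Ranks of variable 2: 3, 2, 4, 1, 5
d = r₁ − r₂: 0, 2, 1, 0, -3
d²: 0, 4, 1, 0, 9; Σd² = 14
ρ = 1 − 6·14/(5·24) = 1 − 84/120 = 0.300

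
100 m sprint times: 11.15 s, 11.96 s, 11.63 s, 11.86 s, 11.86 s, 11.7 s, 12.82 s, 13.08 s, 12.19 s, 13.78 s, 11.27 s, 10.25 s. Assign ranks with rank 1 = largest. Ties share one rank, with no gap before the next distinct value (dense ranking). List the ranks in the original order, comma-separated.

10, 5, 8, 6, 6, 7, 3, 2, 4, 1, 9, 11

Sorted (descending): 13.78, 13.08, 12.82, 12.19, 11.96, 11.86, 11.86, 11.7, 11.63, 11.27, 11.15, 10.25
The 2 values of 11.86 share dense rank 6.
Remaining distinct values take the next consecutive integers.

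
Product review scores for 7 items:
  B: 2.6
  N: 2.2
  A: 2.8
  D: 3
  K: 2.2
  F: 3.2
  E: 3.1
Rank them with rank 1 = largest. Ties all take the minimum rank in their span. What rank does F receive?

Sorted (descending): 3.2, 3.1, 3, 2.8, 2.6, 2.2, 2.2
The 2 values of 2.2 occupy positions 6–7 → each gets rank 6.
F has value 3.2 → rank 1.

1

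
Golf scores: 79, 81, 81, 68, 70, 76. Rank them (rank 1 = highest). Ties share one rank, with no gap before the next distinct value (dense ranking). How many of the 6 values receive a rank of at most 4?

Sorted (descending): 81, 81, 79, 76, 70, 68
The 2 values of 81 share dense rank 1.
Remaining distinct values take the next consecutive integers.
Ranks ≤ 4: {1, 1, 2, 3, 4} → 5 values.

5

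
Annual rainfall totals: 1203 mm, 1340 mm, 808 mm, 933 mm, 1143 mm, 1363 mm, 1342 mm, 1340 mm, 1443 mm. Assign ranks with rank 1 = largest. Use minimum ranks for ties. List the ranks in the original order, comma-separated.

Sorted (descending): 1443, 1363, 1342, 1340, 1340, 1203, 1143, 933, 808
The 2 values of 1340 occupy positions 4–5 → each gets rank 4.

6, 4, 9, 8, 7, 2, 3, 4, 1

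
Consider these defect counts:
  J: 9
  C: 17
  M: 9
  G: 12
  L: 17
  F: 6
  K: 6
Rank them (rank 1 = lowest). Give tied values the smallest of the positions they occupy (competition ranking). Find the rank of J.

Sorted (ascending): 6, 6, 9, 9, 12, 17, 17
The 2 values of 6 occupy positions 1–2 → each gets rank 1.
The 2 values of 9 occupy positions 3–4 → each gets rank 3.
The 2 values of 17 occupy positions 6–7 → each gets rank 6.
J has value 9 → rank 3.

3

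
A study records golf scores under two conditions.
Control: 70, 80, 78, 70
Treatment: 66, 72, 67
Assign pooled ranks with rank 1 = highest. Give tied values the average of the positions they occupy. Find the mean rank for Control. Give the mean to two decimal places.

Sorted (descending): 80, 78, 72, 70, 70, 67, 66
The 2 values of 70 occupy positions 4–5 → average rank (4+5)/2 = 4.5.
Control values → pooled ranks: 70→4.5, 80→1, 78→2, 70→4.5
Mean rank = (4.5 + 1 + 2 + 4.5) / 4 = 3.00

3.00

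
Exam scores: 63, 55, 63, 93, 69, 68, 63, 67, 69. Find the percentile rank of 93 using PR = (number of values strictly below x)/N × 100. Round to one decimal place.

88.9

N = 9.
Strictly below 93: 8. Equal to 93: 1.
PR = 8/9 × 100 = 88.9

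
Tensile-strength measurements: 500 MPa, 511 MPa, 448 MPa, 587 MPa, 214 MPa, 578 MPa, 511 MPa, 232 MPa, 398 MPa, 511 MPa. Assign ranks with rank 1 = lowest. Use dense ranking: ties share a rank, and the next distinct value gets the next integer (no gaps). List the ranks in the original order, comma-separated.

Sorted (ascending): 214, 232, 398, 448, 500, 511, 511, 511, 578, 587
The 3 values of 511 share dense rank 6.
Remaining distinct values take the next consecutive integers.

5, 6, 4, 8, 1, 7, 6, 2, 3, 6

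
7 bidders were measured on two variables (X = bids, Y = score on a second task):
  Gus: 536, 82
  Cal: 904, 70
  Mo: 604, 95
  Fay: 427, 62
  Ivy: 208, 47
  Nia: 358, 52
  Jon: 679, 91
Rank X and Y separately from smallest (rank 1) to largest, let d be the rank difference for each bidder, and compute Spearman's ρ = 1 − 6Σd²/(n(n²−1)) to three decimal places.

Ranks of variable 1: 4, 7, 5, 3, 1, 2, 6
Ranks of variable 2: 5, 4, 7, 3, 1, 2, 6
d = r₁ − r₂: -1, 3, -2, 0, 0, 0, 0
d²: 1, 9, 4, 0, 0, 0, 0; Σd² = 14
ρ = 1 − 6·14/(7·48) = 1 − 84/336 = 0.750

0.750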